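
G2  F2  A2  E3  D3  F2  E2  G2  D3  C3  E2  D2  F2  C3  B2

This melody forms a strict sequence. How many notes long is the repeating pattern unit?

5

15 notes total. Splitting into 3 groups of 5:
G2 F2 A2 E3 D3 | F2 E2 G2 D3 C3 | E2 D2 F2 C3 B2
Each cell is the previous one down a 2nd — so the unit is 5 notes.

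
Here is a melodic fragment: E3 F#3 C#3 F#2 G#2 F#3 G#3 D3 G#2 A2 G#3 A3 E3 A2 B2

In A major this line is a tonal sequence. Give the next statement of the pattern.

A3 B3 F#3 B2 C#3

Taking 5-note groups, the heads are E3, F#3, G#3: the pattern moves up a 2nd.
Statement 4 starts on A3 and keeps the same diatonic contour: A3 B3 F#3 B2 C#3.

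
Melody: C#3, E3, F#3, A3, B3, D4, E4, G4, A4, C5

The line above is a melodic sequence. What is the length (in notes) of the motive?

Try groups of 2 (5 cells in 10 notes):
C#3 E3 | F#3 A3 | B3 D4 | E4 G4 | A4 C5
Every group is a transposition up a 4th of the one before; no shorter unit works.

2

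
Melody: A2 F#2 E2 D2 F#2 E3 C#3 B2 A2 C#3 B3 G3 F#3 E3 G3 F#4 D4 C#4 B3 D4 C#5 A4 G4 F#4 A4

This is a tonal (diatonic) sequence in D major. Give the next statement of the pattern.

G5 E5 D5 C#5 E5

With a 5-note motive the entries are A2, E3, B3, F#4, C#5, each up a 5th from the previous.
Statement 6 starts on G5 and keeps the same diatonic contour: G5 E5 D5 C#5 E5.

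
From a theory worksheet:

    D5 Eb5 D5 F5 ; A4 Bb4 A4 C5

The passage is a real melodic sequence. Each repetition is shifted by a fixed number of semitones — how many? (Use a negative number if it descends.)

With a 4-note motive the entries are D5, A4, each down a 4th from the previous.
D5 to A4 spans -5 semitones.

-5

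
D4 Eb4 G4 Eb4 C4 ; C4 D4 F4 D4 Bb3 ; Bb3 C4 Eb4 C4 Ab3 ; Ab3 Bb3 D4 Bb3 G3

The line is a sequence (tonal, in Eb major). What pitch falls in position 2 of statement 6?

G3

With 5-note cells, note 2 of each statement runs Eb4, D4, C4, Bb3.
Extending down a 2nd: Ab3 → G3.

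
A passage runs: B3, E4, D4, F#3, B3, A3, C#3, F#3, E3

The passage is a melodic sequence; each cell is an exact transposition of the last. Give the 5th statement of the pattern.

The 3-note cells begin on B3, F#3, C#3 — each down a 4th from the last.
Extending down a 4th: G#2 → D#2.
So cell 5 is D#2 G#2 F#2.

D#2 G#2 F#2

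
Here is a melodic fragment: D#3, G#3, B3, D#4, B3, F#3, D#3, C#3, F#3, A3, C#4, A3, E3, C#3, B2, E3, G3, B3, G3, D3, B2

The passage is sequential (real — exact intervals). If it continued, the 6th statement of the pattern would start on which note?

Taking 7-note groups, the heads are D#3, C#3, B2: the pattern moves down a 2nd.
Extending the heads down a 2nd: A2 → G2 → F2.

F2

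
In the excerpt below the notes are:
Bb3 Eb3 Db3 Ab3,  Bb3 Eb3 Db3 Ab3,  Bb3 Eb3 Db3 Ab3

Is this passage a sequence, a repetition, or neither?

Each 4-note cell is identical (Bb3 Eb3 Db3 Ab3), restated at the same pitch.

repetition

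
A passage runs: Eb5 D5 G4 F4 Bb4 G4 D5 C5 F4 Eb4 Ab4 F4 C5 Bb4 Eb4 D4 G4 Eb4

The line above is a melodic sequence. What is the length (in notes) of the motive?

6

Try groups of 6 (3 cells in 18 notes):
Eb5 D5 G4 F4 Bb4 G4 | D5 C5 F4 Eb4 Ab4 F4 | C5 Bb4 Eb4 D4 G4 Eb4
Each cell is the previous one down a 2nd — so the unit is 6 notes.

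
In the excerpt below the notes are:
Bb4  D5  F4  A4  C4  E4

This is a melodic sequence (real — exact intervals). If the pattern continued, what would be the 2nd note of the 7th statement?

G#2

With 2-note cells, note 2 of each statement runs D5, A4, E4.
Each moves down a 4th. Continuing: B3 → F#3 → C#3 → G#2.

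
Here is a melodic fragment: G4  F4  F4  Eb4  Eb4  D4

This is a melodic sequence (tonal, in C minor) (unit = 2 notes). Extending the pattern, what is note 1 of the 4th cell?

With 2-note cells, note 1 of each statement runs G4, F4, Eb4.
Each moves down a 2nd; the next is D4.

D4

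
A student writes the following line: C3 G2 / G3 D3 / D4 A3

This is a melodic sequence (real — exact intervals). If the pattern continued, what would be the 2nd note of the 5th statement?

Grouping in 2s, the 2nd note of each cell is G2, D3, A3.
Each moves up a 5th. Continuing: E4 → B4.

B4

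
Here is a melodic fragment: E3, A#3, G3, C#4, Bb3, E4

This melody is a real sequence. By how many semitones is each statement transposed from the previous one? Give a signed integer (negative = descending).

Unit = 2 notes; the statements start on E3, G3, Bb3, moving up a 3rd each time.
E3→G3 is 55 − 52 = 3 semitones.

3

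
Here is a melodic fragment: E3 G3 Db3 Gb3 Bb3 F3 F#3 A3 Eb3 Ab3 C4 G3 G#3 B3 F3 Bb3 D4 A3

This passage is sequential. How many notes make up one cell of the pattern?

18 notes total. Splitting into 3 groups of 6:
E3 G3 Db3 Gb3 Bb3 F3 | F#3 A3 Eb3 Ab3 C4 G3 | G#3 B3 F3 Bb3 D4 A3
Every group is a transposition up a 2nd of the one before; no shorter unit works.

6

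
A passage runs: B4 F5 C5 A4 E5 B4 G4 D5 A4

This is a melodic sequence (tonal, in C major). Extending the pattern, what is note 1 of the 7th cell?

C4

With 3-note cells, note 1 of each statement runs B4, A4, G4.
Carrying that down a 2nd forward: F4 → E4 → D4 → C4.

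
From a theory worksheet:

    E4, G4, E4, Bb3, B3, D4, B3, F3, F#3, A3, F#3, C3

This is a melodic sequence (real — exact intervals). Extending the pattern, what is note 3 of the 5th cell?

The unit is 4 notes. Position-3 pitches of the 3 shown cells: E4, B3, F#3.
Carrying that down a 4th forward: C#3 → G#2.

G#2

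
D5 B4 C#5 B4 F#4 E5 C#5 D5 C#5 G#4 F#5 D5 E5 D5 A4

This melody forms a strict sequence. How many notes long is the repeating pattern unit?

15 notes total. Splitting into 3 groups of 5:
D5 B4 C#5 B4 F#4 | E5 C#5 D5 C#5 G#4 | F#5 D5 E5 D5 A4
Each cell is the previous one up a 2nd — so the unit is 5 notes.

5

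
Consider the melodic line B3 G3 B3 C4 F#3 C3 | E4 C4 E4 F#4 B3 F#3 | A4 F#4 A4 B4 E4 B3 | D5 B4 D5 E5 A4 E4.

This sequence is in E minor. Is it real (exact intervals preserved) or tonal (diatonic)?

tonal

Every note is diatonic to E minor.
Cell 1 has +1 semitones from note 3 to 4, but cell 2 has +2 — the interval quality changes while the contour stays the same, which is the hallmark of a tonal sequence.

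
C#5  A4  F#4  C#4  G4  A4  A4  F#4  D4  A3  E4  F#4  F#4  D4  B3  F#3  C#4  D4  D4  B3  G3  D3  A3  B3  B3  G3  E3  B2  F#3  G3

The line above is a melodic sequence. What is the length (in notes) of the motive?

30 notes total. Splitting into 5 groups of 6:
C#5 A4 F#4 C#4 G4 A4 | A4 F#4 D4 A3 E4 F#4 | F#4 D4 B3 F#3 C#4 D4 | D4 B3 G3 D3 A3 B3 | B3 G3 E3 B2 F#3 G3
Every group is a transposition down a 3rd of the one before; no shorter unit works.

6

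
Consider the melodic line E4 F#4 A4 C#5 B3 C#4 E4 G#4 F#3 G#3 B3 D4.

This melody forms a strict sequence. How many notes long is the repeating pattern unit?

12 notes total. Splitting into 3 groups of 4:
E4 F#4 A4 C#5 | B3 C#4 E4 G#4 | F#3 G#3 B3 D4
Each cell is the previous one down a 4th — so the unit is 4 notes.

4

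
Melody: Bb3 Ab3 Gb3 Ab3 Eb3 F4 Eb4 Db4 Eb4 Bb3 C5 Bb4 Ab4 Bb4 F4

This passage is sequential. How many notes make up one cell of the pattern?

15 notes total. Splitting into 3 groups of 5:
Bb3 Ab3 Gb3 Ab3 Eb3 | F4 Eb4 Db4 Eb4 Bb3 | C5 Bb4 Ab4 Bb4 F4
Every group is a transposition up a 5th of the one before; no shorter unit works.

5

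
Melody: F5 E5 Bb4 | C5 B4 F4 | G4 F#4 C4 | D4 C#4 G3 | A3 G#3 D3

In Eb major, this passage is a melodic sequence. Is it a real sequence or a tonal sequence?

Each cell has the same semitone pattern (-1, -6) — intervals are preserved exactly.
And E5 lies outside Eb major, so the sequence is real rather than tonal.

real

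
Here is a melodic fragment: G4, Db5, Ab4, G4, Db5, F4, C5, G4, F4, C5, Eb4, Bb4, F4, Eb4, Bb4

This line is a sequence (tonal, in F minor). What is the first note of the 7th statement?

The 5-note cells begin on G4, F4, Eb4 — each down a 2nd from the last.
Continuing: Db4 → C4 → Bb3 → Ab3. Statement 7 starts on Ab3.

Ab3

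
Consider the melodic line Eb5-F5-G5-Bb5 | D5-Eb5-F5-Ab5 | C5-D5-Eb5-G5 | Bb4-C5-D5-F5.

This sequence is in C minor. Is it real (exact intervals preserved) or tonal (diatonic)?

Every note is diatonic to C minor.
Cell 1 has +2 semitones from note 1 to 2, but cell 2 has +1 — the interval quality changes while the contour stays the same, which is the hallmark of a tonal sequence.

tonal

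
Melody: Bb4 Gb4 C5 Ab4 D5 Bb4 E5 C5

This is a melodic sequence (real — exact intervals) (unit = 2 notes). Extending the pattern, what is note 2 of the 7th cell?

F#5

Grouping in 2s, the 2nd note of each cell is Gb4, Ab4, Bb4, C5.
Carrying that up a 2nd forward: D5 → E5 → F#5.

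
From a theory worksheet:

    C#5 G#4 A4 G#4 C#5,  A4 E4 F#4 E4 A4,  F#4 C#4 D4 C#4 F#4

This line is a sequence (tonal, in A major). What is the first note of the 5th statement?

Taking 5-note groups, the heads are C#5, A4, F#4: the pattern moves down a 3rd.
Extending the heads down a 3rd: D4 → B3.

B3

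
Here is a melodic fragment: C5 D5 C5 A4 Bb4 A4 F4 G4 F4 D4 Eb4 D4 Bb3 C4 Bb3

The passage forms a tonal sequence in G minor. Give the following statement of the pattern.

Taking 3-note groups, the heads are C5, A4, F4, D4, Bb3: the pattern moves down a 3rd.
From G3 the diatonic shape gives G3 A3 G3.

G3 A3 G3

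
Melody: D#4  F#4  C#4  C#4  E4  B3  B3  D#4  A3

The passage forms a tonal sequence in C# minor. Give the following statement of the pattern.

A3 C#4 G#3

Taking 3-note groups, the heads are D#4, C#4, B3: the pattern moves down a 2nd.
Statement 4 starts on A3 and keeps the same diatonic contour: A3 C#4 G#3.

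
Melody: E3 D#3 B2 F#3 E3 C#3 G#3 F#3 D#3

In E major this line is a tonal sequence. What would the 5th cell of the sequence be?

B3 A3 F#3

Unit = 3 notes; the statements start on E3, F#3, G#3, moving up a 2nd each time.
Carrying on: A3 → B3.
Statement 5 starts on B3 and keeps the same diatonic contour: B3 A3 F#3.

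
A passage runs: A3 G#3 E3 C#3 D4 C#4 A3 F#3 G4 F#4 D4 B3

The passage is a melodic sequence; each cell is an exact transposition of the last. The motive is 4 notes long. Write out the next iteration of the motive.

Unit = 4 notes; the statements start on A3, D4, G4, moving up a 4th each time.
Statement 4 starts on C5 and keeps the same exact contour: C5 B4 G4 E4.

C5 B4 G4 E4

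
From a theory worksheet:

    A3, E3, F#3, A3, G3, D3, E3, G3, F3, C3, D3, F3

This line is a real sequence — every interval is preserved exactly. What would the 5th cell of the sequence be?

Db3 Ab2 Bb2 Db3

Unit = 4 notes; the statements start on A3, G3, F3, moving down a 2nd each time.
Extending down a 2nd: Eb3 → Db3.
So cell 5 is Db3 Ab2 Bb2 Db3.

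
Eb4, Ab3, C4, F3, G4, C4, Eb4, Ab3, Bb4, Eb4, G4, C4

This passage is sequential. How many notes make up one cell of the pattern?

4

Try groups of 4 (3 cells in 12 notes):
Eb4 Ab3 C4 F3 | G4 C4 Eb4 Ab3 | Bb4 Eb4 G4 C4
Each cell is the previous one up a 3rd — so the unit is 4 notes.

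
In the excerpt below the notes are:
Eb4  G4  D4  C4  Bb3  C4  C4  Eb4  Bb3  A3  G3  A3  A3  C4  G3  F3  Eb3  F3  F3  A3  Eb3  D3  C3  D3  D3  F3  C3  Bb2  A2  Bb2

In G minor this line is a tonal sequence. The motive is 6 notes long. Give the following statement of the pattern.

The 6-note cells begin on Eb4, C4, A3, F3, D3 — each down a 3rd from the last.
Statement 6 starts on Bb2 and keeps the same diatonic contour: Bb2 D3 A2 G2 F2 G2.

Bb2 D3 A2 G2 F2 G2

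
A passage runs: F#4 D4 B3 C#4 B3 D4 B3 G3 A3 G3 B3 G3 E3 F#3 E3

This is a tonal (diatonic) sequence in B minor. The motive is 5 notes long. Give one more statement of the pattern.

G3 E3 C#3 D3 C#3

With a 5-note motive the entries are F#4, D4, B3, each down a 3rd from the previous.
Statement 4 starts on G3 and keeps the same diatonic contour: G3 E3 C#3 D3 C#3.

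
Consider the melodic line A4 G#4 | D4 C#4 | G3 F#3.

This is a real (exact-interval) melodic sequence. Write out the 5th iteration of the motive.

With a 2-note motive the entries are A4, D4, G3, each down a 5th from the previous.
Extending down a 5th: C3 → F2.
Statement 5 starts on F2 and keeps the same exact contour: F2 E2.

F2 E2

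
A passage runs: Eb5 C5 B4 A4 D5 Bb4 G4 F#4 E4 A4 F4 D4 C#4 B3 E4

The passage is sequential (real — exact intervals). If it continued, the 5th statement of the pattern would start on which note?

G3

Taking 5-note groups, the heads are Eb5, Bb4, F4: the pattern moves down a 4th.
Continuing: C4 → G3. Statement 5 starts on G3.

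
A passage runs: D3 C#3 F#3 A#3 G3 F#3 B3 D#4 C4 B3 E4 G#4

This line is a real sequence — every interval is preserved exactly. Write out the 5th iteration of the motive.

Unit = 4 notes; the statements start on D3, G3, C4, moving up a 4th each time.
Extending up a 4th: F4 → Bb4.
So cell 5 is Bb4 A4 D5 F#5.

Bb4 A4 D5 F#5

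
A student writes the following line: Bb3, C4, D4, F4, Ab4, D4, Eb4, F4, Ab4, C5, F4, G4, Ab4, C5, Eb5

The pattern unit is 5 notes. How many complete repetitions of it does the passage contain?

3

15 notes in groups of 5 gives 15/5 = 3 statements.
Starts: Bb3, D4, F4 — each up a 3rd.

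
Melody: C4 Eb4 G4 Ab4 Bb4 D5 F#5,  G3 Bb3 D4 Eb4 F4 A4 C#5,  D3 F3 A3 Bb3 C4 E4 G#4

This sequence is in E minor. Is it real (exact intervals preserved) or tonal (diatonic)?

real

Each cell has the same semitone pattern (3, 4, 1, 2, 4, 4) — intervals are preserved exactly.
And Eb4 lies outside E minor, so the sequence is real rather than tonal.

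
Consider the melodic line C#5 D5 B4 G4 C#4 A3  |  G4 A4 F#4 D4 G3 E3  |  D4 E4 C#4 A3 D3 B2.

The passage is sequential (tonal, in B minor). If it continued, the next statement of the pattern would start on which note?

A3

With a 6-note motive the entries are C#5, G4, D4, each down a 4th from the previous.
The next head, down a 4th from D4, is A3.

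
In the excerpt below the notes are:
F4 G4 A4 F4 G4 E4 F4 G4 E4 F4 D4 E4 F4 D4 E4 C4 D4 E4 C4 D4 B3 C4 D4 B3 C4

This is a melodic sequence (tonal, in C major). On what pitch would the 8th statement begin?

F3

Taking 5-note groups, the heads are F4, E4, D4, C4, B3: the pattern moves down a 2nd.
Extending the heads down a 2nd: A3 → G3 → F3.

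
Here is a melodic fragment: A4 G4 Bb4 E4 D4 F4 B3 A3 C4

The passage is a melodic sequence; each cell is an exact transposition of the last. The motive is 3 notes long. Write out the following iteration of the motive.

F#3 E3 G3

With a 3-note motive the entries are A4, E4, B3, each down a 4th from the previous.
Statement 4 starts on F#3 and keeps the same exact contour: F#3 E3 G3.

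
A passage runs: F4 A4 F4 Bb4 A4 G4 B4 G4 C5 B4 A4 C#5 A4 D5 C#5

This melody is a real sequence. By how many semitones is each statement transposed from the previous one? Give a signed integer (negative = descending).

2

Unit = 5 notes; the statements start on F4, G4, A4, moving up a 2nd each time.
F4→G4 is 67 − 65 = 2 semitones.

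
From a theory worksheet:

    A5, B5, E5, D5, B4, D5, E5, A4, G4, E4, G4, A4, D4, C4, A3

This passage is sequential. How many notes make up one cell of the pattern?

5

15 notes total. Splitting into 3 groups of 5:
A5 B5 E5 D5 B4 | D5 E5 A4 G4 E4 | G4 A4 D4 C4 A3
Each cell is the previous one down a 5th — so the unit is 5 notes.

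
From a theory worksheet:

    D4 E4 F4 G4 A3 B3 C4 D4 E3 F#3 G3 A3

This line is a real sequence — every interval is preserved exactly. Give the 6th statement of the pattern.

C#2 D#2 E2 F#2

Unit = 4 notes; the statements start on D4, A3, E3, moving down a 4th each time.
Carrying on: B2 → F#2 → C#2.
From C#2 the exact shape gives C#2 D#2 E2 F#2.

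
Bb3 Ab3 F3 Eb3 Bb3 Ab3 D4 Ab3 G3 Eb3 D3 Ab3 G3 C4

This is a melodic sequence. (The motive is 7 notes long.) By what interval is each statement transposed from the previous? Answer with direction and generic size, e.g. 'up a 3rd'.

down a 2nd

Unit = 7 notes; the statements start on Bb3, Ab3, moving down a 2nd each time.
Bb3 to Ab3 is down a 2nd.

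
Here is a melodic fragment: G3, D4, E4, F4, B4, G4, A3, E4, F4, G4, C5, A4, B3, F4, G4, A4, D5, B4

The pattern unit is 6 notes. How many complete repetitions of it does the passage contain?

3

18 notes in groups of 6 gives 18/6 = 3 statements.
Starts: G3, A3, B3 — each up a 2nd.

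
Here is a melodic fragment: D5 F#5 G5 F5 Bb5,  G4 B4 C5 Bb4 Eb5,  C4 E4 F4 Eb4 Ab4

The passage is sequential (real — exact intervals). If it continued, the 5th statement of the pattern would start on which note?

Taking 5-note groups, the heads are D5, G4, C4: the pattern moves down a 5th.
Continuing: F3 → Bb2. Statement 5 starts on Bb2.

Bb2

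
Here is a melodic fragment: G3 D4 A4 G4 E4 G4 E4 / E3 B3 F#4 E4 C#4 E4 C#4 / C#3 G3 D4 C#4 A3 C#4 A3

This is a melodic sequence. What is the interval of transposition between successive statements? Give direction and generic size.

Taking 7-note groups, the heads are G3, E3, C#3: the pattern moves down a 3rd.
From G3 to E3: down a 3rd.

down a 3rd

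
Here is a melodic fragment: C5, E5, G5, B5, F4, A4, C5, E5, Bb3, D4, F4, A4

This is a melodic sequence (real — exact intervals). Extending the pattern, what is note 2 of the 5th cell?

With 4-note cells, note 2 of each statement runs E5, A4, D4.
Extending down a 5th: G3 → C3.

C3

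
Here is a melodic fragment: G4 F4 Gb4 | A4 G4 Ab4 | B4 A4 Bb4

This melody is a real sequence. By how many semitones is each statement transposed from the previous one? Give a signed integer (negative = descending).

The 3-note cells begin on G4, A4, B4 — each up a 2nd from the last.
G4 to A4 spans +2 semitones.

2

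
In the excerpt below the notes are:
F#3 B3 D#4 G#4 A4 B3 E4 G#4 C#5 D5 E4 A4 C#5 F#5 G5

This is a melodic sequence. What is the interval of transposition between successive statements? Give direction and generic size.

up a 4th

The 5-note cells begin on F#3, B3, E4 — each up a 4th from the last.
From F#3 to B3: up a 4th.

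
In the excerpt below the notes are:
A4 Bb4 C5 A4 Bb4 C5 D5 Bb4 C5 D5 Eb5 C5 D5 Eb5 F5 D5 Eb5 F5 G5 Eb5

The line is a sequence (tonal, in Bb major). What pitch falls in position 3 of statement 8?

C6

Grouping in 4s, the 3rd note of each cell is C5, D5, Eb5, F5, G5.
Carrying that up a 2nd forward: A5 → Bb5 → C6.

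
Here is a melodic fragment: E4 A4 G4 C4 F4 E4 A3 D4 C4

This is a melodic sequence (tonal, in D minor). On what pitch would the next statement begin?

F3

Taking 3-note groups, the heads are E4, C4, A3: the pattern moves down a 3rd.
One more step down a 3rd gives F3.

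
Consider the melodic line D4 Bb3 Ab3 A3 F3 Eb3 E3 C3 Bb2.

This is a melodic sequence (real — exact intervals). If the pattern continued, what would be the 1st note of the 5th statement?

Grouping in 3s, the 1st note of each cell is D4, A3, E3.
Extending down a 4th: B2 → F#2.

F#2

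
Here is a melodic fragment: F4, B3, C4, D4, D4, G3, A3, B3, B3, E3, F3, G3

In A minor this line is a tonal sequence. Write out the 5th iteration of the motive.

E3 A2 B2 C3

Unit = 4 notes; the statements start on F4, D4, B3, moving down a 3rd each time.
Carrying on: G3 → E3.
Statement 5 starts on E3 and keeps the same diatonic contour: E3 A2 B2 C3.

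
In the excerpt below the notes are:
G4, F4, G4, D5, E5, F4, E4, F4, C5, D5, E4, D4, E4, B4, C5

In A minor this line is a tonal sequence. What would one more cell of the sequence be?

The 5-note cells begin on G4, F4, E4 — each down a 2nd from the last.
From D4 the diatonic shape gives D4 C4 D4 A4 B4.

D4 C4 D4 A4 B4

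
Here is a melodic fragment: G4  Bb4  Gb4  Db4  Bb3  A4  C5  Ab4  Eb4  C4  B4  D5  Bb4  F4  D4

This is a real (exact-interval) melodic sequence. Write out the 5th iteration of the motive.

With a 5-note motive the entries are G4, A4, B4, each up a 2nd from the previous.
Extending up a 2nd: C#5 → D#5.
Statement 5 starts on D#5 and keeps the same exact contour: D#5 F#5 D5 A4 F#4.

D#5 F#5 D5 A4 F#4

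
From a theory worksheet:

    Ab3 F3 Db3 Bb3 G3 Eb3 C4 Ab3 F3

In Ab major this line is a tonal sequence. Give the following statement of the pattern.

Db4 Bb3 G3

Taking 3-note groups, the heads are Ab3, Bb3, C4: the pattern moves up a 2nd.
So cell 4 is Db4 Bb3 G3.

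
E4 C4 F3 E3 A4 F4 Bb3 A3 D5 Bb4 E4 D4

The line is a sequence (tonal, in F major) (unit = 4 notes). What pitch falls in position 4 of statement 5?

With 4-note cells, note 4 of each statement runs E3, A3, D4.
Each moves up a 4th. Continuing: G4 → C5.

C5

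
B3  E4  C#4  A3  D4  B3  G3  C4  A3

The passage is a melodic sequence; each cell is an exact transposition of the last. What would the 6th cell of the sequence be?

Taking 3-note groups, the heads are B3, A3, G3: the pattern moves down a 2nd.
Carrying on: F3 → Eb3 → Db3.
Statement 6 starts on Db3 and keeps the same exact contour: Db3 Gb3 Eb3.

Db3 Gb3 Eb3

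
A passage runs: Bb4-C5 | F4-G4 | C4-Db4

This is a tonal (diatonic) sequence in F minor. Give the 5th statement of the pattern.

The 2-note cells begin on Bb4, F4, C4 — each down a 4th from the last.
Continuing the starts: G3 → Db3.
Statement 5 starts on Db3 and keeps the same diatonic contour: Db3 Eb3.

Db3 Eb3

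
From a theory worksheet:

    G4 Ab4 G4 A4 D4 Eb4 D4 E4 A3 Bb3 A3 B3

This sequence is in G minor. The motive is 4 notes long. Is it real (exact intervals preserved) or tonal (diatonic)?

real

Each cell has the same semitone pattern (1, -1, 2) — intervals are preserved exactly.
And Ab4 lies outside G minor, so the sequence is real rather than tonal.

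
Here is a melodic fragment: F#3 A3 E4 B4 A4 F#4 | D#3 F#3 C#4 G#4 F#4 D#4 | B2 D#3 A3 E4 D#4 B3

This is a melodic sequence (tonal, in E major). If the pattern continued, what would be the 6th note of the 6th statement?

C#3

Grouping in 6s, the 6th note of each cell is F#4, D#4, B3.
Each moves down a 3rd. Continuing: G#3 → E3 → C#3.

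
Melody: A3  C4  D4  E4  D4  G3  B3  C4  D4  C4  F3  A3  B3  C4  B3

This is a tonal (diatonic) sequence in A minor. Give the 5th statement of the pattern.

D3 F3 G3 A3 G3

Unit = 5 notes; the statements start on A3, G3, F3, moving down a 2nd each time.
Extending down a 2nd: E3 → D3.
From D3 the diatonic shape gives D3 F3 G3 A3 G3.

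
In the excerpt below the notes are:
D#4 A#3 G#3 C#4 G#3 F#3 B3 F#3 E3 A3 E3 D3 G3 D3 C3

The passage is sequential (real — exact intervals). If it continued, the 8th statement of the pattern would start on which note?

Db3

With a 3-note motive the entries are D#4, C#4, B3, A3, G3, each down a 2nd from the previous.
Extending the heads down a 2nd: F3 → Eb3 → Db3.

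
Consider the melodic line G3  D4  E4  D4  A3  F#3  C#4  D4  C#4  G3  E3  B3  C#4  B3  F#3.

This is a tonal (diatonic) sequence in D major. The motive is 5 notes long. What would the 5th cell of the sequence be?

With a 5-note motive the entries are G3, F#3, E3, each down a 2nd from the previous.
Continuing the starts: D3 → C#3.
So cell 5 is C#3 G3 A3 G3 D3.

C#3 G3 A3 G3 D3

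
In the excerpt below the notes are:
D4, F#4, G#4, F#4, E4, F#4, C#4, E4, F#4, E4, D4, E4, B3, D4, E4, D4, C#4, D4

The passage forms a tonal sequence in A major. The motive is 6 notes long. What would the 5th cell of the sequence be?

Taking 6-note groups, the heads are D4, C#4, B3: the pattern moves down a 2nd.
Extending down a 2nd: A3 → G#3.
So cell 5 is G#3 B3 C#4 B3 A3 B3.

G#3 B3 C#4 B3 A3 B3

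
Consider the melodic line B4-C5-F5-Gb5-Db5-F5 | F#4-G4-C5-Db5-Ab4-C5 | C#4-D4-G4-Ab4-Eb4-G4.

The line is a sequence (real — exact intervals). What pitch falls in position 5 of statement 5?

F3

With 6-note cells, note 5 of each statement runs Db5, Ab4, Eb4.
Each moves down a 4th. Continuing: Bb3 → F3.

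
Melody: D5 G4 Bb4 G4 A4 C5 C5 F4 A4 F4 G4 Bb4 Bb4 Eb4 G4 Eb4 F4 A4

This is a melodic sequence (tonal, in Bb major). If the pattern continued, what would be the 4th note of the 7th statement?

A3

The unit is 6 notes. Position-4 pitches of the 3 shown cells: G4, F4, Eb4.
Extending down a 2nd: D4 → C4 → Bb3 → A3.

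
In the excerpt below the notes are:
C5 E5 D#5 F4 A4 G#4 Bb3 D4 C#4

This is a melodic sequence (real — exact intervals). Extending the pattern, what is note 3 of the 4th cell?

Grouping in 3s, the 3rd note of each cell is D#5, G#4, C#4.
From C#4, down a 5th gives F#3.

F#3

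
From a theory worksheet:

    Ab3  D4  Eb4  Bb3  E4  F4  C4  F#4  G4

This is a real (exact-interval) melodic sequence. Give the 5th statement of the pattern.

E4 A#4 B4

The 3-note cells begin on Ab3, Bb3, C4 — each up a 2nd from the last.
Continuing the starts: D4 → E4.
Statement 5 starts on E4 and keeps the same exact contour: E4 A#4 B4.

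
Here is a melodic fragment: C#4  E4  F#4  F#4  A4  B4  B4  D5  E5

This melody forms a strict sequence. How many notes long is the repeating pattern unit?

There are 9 notes; a 3-note unit gives 3 cells:
C#4 E4 F#4 | F#4 A4 B4 | B4 D5 E5
Each cell is the previous one up a 4th — so the unit is 3 notes.

3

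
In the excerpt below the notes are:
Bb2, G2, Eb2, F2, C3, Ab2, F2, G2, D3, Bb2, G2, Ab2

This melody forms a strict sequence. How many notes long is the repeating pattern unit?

Try groups of 4 (3 cells in 12 notes):
Bb2 G2 Eb2 F2 | C3 Ab2 F2 G2 | D3 Bb2 G2 Ab2
Each cell is the previous one up a 2nd — so the unit is 4 notes.

4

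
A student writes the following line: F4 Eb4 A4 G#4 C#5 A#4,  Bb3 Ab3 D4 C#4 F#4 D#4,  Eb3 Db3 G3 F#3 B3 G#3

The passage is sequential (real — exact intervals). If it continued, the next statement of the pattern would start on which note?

With a 6-note motive the entries are F4, Bb3, Eb3, each down a 5th from the previous.
The next head, down a 5th from Eb3, is Ab2.

Ab2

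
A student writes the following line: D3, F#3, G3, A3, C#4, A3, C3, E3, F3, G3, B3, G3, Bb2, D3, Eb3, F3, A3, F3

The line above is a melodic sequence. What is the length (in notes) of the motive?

6

18 notes total. Splitting into 3 groups of 6:
D3 F#3 G3 A3 C#4 A3 | C3 E3 F3 G3 B3 G3 | Bb2 D3 Eb3 F3 A3 F3
That's a consistent down a 2nd shift per cell, and no other grouping gives one.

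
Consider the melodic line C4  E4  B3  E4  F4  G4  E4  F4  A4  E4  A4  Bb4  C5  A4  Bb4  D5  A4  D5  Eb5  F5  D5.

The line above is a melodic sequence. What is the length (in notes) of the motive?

7

21 notes total. Splitting into 3 groups of 7:
C4 E4 B3 E4 F4 G4 E4 | F4 A4 E4 A4 Bb4 C5 A4 | Bb4 D5 A4 D5 Eb5 F5 D5
Every group is a transposition up a 4th of the one before; no shorter unit works.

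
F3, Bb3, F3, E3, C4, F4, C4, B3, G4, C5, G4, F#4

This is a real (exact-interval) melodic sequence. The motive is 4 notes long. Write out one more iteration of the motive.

D5 G5 D5 C#5

Taking 4-note groups, the heads are F3, C4, G4: the pattern moves up a 5th.
So cell 4 is D5 G5 D5 C#5.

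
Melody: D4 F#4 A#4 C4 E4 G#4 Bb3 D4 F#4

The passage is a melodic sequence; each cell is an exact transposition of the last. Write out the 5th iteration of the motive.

Taking 3-note groups, the heads are D4, C4, Bb3: the pattern moves down a 2nd.
Carrying on: Ab3 → Gb3.
From Gb3 the exact shape gives Gb3 Bb3 D4.

Gb3 Bb3 D4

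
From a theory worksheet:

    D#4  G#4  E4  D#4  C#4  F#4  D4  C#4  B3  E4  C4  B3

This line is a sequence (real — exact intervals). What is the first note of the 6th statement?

With a 4-note motive the entries are D#4, C#4, B3, each down a 2nd from the previous.
Continuing: A3 → G3 → F3. Statement 6 starts on F3.

F3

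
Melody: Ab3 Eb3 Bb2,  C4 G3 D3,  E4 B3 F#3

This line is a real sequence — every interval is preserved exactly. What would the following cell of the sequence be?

With a 3-note motive the entries are Ab3, C4, E4, each up a 3rd from the previous.
Statement 4 starts on G#4 and keeps the same exact contour: G#4 D#4 A#3.

G#4 D#4 A#3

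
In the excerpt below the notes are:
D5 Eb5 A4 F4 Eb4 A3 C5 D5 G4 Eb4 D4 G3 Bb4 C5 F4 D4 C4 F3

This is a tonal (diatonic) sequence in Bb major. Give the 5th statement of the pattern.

Unit = 6 notes; the statements start on D5, C5, Bb4, moving down a 2nd each time.
Extending down a 2nd: A4 → G4.
So cell 5 is G4 A4 D4 Bb3 A3 D3.

G4 A4 D4 Bb3 A3 D3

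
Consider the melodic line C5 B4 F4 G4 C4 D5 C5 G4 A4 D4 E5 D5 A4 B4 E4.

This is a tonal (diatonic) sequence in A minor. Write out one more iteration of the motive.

F5 E5 B4 C5 F4

Taking 5-note groups, the heads are C5, D5, E5: the pattern moves up a 2nd.
Statement 4 starts on F5 and keeps the same diatonic contour: F5 E5 B4 C5 F4.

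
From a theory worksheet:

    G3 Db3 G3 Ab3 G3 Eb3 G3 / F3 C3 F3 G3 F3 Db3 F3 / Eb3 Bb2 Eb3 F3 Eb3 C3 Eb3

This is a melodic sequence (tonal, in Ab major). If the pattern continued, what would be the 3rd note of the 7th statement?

Ab2

With 7-note cells, note 3 of each statement runs G3, F3, Eb3.
Extending down a 2nd: Db3 → C3 → Bb2 → Ab2.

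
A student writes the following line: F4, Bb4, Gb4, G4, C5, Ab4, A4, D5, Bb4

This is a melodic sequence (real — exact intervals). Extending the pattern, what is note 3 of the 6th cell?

E5

With 3-note cells, note 3 of each statement runs Gb4, Ab4, Bb4.
Extending up a 2nd: C5 → D5 → E5.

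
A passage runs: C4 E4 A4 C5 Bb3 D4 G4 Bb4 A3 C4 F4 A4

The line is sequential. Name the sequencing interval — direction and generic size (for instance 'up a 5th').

Unit = 4 notes; the statements start on C4, Bb3, A3, moving down a 2nd each time.
C4 to Bb3 is down a 2nd.

down a 2nd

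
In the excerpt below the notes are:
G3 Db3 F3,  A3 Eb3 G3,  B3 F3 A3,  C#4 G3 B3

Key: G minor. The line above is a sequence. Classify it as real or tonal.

Each cell has the same semitone pattern (-6, 4) — intervals are preserved exactly.
And Db3 lies outside G minor, so the sequence is real rather than tonal.

real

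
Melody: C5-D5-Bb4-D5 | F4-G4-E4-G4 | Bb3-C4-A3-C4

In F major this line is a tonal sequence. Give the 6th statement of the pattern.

Unit = 4 notes; the statements start on C5, F4, Bb3, moving down a 5th each time.
Carrying on: E3 → A2 → D2.
So cell 6 is D2 E2 C2 E2.

D2 E2 C2 E2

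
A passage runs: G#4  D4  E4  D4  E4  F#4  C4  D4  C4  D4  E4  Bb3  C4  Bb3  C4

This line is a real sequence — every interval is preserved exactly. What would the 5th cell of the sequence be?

C4 Gb3 Ab3 Gb3 Ab3

The 5-note cells begin on G#4, F#4, E4 — each down a 2nd from the last.
Extending down a 2nd: D4 → C4.
From C4 the exact shape gives C4 Gb3 Ab3 Gb3 Ab3.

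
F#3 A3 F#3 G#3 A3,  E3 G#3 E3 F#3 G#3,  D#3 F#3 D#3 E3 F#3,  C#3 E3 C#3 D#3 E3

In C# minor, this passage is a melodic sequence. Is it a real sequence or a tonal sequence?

tonal

Every note is diatonic to C# minor.
Cell 1 has +3 semitones from note 1 to 2, but cell 2 has +4 — the interval quality changes while the contour stays the same, which is the hallmark of a tonal sequence.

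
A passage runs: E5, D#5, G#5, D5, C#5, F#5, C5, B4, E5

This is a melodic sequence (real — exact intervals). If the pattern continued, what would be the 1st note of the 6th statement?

With 3-note cells, note 1 of each statement runs E5, D5, C5.
Each moves down a 2nd. Continuing: Bb4 → Ab4 → Gb4.

Gb4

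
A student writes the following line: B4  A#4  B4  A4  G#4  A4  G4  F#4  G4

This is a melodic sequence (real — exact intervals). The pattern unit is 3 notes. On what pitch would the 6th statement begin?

With a 3-note motive the entries are B4, A4, G4, each down a 2nd from the previous.
Extending the heads down a 2nd: F4 → Eb4 → Db4.

Db4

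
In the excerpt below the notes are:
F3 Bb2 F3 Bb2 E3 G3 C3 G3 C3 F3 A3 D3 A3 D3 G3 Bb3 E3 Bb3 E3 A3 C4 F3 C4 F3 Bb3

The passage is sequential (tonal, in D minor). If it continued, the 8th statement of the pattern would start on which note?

Taking 5-note groups, the heads are F3, G3, A3, Bb3, C4: the pattern moves up a 2nd.
Extending the heads up a 2nd: D4 → E4 → F4.

F4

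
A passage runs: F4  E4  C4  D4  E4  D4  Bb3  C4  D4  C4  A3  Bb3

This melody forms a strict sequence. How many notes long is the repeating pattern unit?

4

There are 12 notes; a 4-note unit gives 3 cells:
F4 E4 C4 D4 | E4 D4 Bb3 C4 | D4 C4 A3 Bb3
Each cell is the previous one down a 2nd — so the unit is 4 notes.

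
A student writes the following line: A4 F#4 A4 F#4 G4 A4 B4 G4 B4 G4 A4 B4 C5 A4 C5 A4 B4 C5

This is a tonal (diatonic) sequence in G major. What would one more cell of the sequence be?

With a 6-note motive the entries are A4, B4, C5, each up a 2nd from the previous.
From D5 the diatonic shape gives D5 B4 D5 B4 C5 D5.

D5 B4 D5 B4 C5 D5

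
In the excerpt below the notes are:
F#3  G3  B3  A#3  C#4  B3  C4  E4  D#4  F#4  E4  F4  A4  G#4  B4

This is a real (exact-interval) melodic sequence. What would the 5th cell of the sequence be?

D5 Eb5 G5 F#5 A5

The 5-note cells begin on F#3, B3, E4 — each up a 4th from the last.
Carrying on: A4 → D5.
So cell 5 is D5 Eb5 G5 F#5 A5.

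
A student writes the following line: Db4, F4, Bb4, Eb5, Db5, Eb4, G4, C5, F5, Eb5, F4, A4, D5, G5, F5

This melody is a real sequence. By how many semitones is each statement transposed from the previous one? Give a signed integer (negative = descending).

2

Taking 5-note groups, the heads are Db4, Eb4, F4: the pattern moves up a 2nd.
Counting half-steps from Db4 to Eb4: 2.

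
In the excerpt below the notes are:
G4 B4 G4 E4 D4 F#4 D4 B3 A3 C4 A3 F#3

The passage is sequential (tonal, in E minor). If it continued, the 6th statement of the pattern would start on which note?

F#2

Taking 4-note groups, the heads are G4, D4, A3: the pattern moves down a 4th.
Continuing: E3 → B2 → F#2. Statement 6 starts on F#2.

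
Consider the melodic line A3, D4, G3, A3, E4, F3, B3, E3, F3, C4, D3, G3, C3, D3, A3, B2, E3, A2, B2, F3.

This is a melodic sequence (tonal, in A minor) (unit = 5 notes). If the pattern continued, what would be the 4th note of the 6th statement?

Grouping in 5s, the 4th note of each cell is A3, F3, D3, B2.
Carrying that down a 3rd forward: G2 → E2.

E2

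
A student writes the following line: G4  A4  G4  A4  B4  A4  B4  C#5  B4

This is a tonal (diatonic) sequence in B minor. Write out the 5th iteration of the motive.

Unit = 3 notes; the statements start on G4, A4, B4, moving up a 2nd each time.
Continuing the starts: C#5 → D5.
From D5 the diatonic shape gives D5 E5 D5.

D5 E5 D5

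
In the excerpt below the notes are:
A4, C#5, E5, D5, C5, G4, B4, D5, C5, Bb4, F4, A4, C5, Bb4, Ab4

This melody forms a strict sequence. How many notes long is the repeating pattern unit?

15 notes total. Splitting into 3 groups of 5:
A4 C#5 E5 D5 C5 | G4 B4 D5 C5 Bb4 | F4 A4 C5 Bb4 Ab4
That's a consistent down a 2nd shift per cell, and no other grouping gives one.

5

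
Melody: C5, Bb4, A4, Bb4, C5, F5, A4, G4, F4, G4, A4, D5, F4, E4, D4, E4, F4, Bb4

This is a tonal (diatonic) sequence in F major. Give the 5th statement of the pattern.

Bb3 A3 G3 A3 Bb3 E4

Unit = 6 notes; the statements start on C5, A4, F4, moving down a 3rd each time.
Extending down a 3rd: D4 → Bb3.
So cell 5 is Bb3 A3 G3 A3 Bb3 E4.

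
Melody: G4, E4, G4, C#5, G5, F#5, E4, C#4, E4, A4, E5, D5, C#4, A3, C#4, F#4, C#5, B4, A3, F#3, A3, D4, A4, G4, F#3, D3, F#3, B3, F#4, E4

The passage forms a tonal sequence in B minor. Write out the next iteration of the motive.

The 6-note cells begin on G4, E4, C#4, A3, F#3 — each down a 3rd from the last.
Statement 6 starts on D3 and keeps the same diatonic contour: D3 B2 D3 G3 D4 C#4.

D3 B2 D3 G3 D4 C#4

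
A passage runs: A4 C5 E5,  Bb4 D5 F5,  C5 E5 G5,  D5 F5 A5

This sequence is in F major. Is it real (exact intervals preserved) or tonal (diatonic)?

Every note is diatonic to F major.
Cell 1 has +3 semitones from note 1 to 2, but cell 2 has +4 — the interval quality changes while the contour stays the same, which is the hallmark of a tonal sequence.

tonal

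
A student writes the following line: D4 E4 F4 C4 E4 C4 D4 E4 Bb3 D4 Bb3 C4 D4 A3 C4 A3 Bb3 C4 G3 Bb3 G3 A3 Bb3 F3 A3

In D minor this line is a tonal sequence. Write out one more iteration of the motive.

F3 G3 A3 E3 G3

Taking 5-note groups, the heads are D4, C4, Bb3, A3, G3: the pattern moves down a 2nd.
From F3 the diatonic shape gives F3 G3 A3 E3 G3.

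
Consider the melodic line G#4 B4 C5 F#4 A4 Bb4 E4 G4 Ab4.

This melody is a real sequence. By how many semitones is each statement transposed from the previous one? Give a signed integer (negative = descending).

-2

Taking 3-note groups, the heads are G#4, F#4, E4: the pattern moves down a 2nd.
G#4→F#4 is 66 − 68 = -2 semitones.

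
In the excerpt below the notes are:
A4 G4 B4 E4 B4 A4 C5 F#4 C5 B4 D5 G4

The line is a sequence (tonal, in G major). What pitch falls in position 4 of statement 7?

With 4-note cells, note 4 of each statement runs E4, F#4, G4.
Each moves up a 2nd. Continuing: A4 → B4 → C5 → D5.

D5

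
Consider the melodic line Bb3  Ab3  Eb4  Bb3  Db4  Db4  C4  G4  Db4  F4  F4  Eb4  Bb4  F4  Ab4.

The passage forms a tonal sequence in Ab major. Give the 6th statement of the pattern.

Eb5 Db5 Ab5 Eb5 G5

The 5-note cells begin on Bb3, Db4, F4 — each up a 3rd from the last.
Continuing the starts: Ab4 → C5 → Eb5.
From Eb5 the diatonic shape gives Eb5 Db5 Ab5 Eb5 G5.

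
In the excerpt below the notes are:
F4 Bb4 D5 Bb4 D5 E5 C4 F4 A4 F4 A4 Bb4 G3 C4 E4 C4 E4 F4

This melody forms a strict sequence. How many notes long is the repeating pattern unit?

18 notes total. Splitting into 3 groups of 6:
F4 Bb4 D5 Bb4 D5 E5 | C4 F4 A4 F4 A4 Bb4 | G3 C4 E4 C4 E4 F4
That's a consistent down a 4th shift per cell, and no other grouping gives one.

6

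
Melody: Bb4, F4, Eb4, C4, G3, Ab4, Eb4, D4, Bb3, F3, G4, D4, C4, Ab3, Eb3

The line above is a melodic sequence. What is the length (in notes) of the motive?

Try groups of 5 (3 cells in 15 notes):
Bb4 F4 Eb4 C4 G3 | Ab4 Eb4 D4 Bb3 F3 | G4 D4 C4 Ab3 Eb3
Every group is a transposition down a 2nd of the one before; no shorter unit works.

5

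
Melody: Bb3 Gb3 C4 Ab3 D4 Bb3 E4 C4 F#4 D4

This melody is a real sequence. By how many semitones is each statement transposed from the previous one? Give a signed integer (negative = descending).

2

With a 2-note motive the entries are Bb3, C4, D4, E4, F#4, each up a 2nd from the previous.
Counting half-steps from Bb3 to C4: 2.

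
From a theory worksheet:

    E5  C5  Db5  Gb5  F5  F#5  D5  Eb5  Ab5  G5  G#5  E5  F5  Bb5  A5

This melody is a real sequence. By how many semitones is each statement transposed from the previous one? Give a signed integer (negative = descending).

Unit = 5 notes; the statements start on E5, F#5, G#5, moving up a 2nd each time.
E5 to F#5 spans +2 semitones.

2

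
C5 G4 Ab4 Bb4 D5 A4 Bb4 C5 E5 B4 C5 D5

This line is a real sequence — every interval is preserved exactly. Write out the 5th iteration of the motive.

G#5 D#5 E5 F#5

Taking 4-note groups, the heads are C5, D5, E5: the pattern moves up a 2nd.
Extending up a 2nd: F#5 → G#5.
Statement 5 starts on G#5 and keeps the same exact contour: G#5 D#5 E5 F#5.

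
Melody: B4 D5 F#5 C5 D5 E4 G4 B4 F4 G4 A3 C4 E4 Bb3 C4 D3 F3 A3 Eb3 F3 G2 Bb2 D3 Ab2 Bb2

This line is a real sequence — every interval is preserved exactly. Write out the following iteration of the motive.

C2 Eb2 G2 Db2 Eb2

The 5-note cells begin on B4, E4, A3, D3, G2 — each down a 5th from the last.
Statement 6 starts on C2 and keeps the same exact contour: C2 Eb2 G2 Db2 Eb2.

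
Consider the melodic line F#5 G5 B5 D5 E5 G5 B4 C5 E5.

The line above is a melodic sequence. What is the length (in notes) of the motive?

3

9 notes total. Splitting into 3 groups of 3:
F#5 G5 B5 | D5 E5 G5 | B4 C5 E5
That's a consistent down a 3rd shift per cell, and no other grouping gives one.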